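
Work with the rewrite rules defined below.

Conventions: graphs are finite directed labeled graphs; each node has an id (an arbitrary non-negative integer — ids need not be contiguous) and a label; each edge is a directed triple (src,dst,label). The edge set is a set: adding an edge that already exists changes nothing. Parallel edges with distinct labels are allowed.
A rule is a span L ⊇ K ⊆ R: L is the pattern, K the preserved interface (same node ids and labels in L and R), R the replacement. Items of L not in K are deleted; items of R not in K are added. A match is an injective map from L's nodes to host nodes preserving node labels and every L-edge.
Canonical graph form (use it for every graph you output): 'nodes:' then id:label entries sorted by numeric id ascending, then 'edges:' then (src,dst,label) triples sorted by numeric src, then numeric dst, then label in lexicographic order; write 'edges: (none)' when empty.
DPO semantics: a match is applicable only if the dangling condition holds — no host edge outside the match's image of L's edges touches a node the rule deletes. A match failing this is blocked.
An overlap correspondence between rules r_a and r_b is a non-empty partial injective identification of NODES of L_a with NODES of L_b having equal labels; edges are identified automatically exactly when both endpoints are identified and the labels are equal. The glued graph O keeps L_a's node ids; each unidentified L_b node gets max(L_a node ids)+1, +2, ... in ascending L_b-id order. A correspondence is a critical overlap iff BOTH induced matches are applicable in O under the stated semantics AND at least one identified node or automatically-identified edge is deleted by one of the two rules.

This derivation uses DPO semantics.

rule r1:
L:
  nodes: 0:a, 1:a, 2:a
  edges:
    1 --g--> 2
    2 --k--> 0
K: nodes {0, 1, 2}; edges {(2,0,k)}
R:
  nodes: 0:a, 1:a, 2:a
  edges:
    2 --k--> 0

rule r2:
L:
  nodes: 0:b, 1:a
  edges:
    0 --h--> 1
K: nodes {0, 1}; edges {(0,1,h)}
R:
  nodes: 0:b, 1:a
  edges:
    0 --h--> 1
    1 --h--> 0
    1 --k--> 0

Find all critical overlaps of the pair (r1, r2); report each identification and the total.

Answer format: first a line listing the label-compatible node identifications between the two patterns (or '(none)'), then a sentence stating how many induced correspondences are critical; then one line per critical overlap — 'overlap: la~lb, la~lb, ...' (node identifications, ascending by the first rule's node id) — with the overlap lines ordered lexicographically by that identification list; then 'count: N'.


label-compatible node identifications between L(r1) and L(r2): 0~1, 1~1, 2~1
0 of the induced correspondences are critical overlaps of r1 and r2.
count: 0


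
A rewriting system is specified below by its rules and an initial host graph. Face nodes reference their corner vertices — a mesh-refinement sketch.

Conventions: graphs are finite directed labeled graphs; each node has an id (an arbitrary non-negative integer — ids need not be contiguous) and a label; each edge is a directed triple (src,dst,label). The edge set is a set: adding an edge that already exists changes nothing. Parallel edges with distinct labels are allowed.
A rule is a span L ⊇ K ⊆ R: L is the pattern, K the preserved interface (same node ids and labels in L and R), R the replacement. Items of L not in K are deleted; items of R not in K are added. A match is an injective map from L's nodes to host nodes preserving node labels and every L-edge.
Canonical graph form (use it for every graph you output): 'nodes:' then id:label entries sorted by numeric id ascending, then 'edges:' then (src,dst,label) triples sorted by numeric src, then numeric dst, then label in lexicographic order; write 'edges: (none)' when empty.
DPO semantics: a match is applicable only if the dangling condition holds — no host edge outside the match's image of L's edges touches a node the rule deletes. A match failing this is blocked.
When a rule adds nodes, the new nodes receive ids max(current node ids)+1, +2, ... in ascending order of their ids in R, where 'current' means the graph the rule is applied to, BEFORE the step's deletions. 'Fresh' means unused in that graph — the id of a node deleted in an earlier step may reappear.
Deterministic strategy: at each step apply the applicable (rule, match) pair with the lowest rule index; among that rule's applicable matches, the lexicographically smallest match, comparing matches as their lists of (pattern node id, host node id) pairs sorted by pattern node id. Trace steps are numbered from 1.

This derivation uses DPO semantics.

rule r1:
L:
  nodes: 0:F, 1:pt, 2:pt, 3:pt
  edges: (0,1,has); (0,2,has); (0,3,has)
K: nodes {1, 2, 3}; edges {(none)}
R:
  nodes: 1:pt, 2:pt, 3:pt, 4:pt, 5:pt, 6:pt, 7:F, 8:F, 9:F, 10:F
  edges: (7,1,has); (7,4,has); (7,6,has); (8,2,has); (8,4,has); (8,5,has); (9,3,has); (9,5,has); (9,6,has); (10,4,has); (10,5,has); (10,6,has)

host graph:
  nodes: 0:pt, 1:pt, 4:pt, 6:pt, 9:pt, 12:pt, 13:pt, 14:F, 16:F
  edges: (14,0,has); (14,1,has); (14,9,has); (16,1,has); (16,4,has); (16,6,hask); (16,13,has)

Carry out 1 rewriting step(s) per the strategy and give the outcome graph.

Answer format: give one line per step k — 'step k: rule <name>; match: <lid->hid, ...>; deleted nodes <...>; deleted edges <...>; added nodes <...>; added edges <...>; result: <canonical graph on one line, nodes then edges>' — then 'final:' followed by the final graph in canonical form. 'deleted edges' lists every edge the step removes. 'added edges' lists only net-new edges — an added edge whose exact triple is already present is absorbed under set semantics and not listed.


step 1: rule r1; match: 0->14, 1->0, 2->1, 3->9; deleted nodes 14; deleted edges (14,0,has); (14,1,has); (14,9,has); added nodes 17, 18, 19, 20, 21, 22, 23; added edges (20,0,has); (20,17,has); (20,19,has); (21,1,has); (21,17,has); (21,18,has); (22,9,has); (22,18,has); (22,19,has); (23,17,has); (23,18,has); (23,19,has); result: nodes: 0:pt, 1:pt, 4:pt, 6:pt, 9:pt, 12:pt, 13:pt, 16:F, 17:pt, 18:pt, 19:pt, 20:F, 21:F, 22:F, 23:F edges: (16,1,has); (16,4,has); (16,6,hask); (16,13,has); (20,0,has); (20,17,has); (20,19,has); (21,1,has); (21,17,has); (21,18,has); (22,9,has); (22,18,has); (22,19,has); (23,17,has); (23,18,has); (23,19,has)
final:
nodes: 0:pt, 1:pt, 4:pt, 6:pt, 9:pt, 12:pt, 13:pt, 16:F, 17:pt, 18:pt, 19:pt, 20:F, 21:F, 22:F, 23:F
edges: (16,1,has); (16,4,has); (16,6,hask); (16,13,has); (20,0,has); (20,17,has); (20,19,has); (21,1,has); (21,17,has); (21,18,has); (22,9,has); (22,18,has); (22,19,has); (23,17,has); (23,18,has); (23,19,has)


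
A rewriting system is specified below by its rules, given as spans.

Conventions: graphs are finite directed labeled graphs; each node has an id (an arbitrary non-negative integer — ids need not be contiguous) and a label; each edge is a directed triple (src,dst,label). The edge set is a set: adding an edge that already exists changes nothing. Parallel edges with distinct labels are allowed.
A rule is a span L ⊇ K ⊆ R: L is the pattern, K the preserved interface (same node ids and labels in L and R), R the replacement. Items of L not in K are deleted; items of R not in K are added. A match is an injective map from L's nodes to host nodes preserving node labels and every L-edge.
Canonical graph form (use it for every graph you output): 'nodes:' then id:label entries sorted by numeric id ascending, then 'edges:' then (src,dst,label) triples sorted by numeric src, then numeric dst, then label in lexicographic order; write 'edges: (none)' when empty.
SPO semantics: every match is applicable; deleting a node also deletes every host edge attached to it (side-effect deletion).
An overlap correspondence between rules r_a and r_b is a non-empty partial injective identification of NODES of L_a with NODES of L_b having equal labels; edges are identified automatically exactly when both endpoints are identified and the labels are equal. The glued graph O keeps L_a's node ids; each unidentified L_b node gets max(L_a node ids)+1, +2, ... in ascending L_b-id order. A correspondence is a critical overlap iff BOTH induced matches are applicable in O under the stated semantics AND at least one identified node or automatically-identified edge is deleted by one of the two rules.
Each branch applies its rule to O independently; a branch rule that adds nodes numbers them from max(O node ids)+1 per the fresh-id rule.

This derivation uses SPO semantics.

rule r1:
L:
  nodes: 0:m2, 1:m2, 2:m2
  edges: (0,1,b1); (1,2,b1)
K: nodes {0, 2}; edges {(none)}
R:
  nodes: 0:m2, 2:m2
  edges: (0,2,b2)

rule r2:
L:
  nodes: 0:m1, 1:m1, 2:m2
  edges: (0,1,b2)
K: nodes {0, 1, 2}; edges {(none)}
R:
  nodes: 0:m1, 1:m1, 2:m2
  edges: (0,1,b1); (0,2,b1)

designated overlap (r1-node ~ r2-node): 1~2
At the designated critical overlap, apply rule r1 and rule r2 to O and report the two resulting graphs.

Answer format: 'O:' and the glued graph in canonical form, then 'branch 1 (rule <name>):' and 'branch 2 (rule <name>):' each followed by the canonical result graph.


O:
nodes: 0:m2, 1:m2, 2:m2, 3:m1, 4:m1
edges: (0,1,b1); (1,2,b1); (3,4,b2)
branch 1 (rule r1):
nodes: 0:m2, 2:m2, 3:m1, 4:m1
edges: (0,2,b2); (3,4,b2)
branch 2 (rule r2):
nodes: 0:m2, 1:m2, 2:m2, 3:m1, 4:m1
edges: (0,1,b1); (1,2,b1); (3,1,b1); (3,4,b1)


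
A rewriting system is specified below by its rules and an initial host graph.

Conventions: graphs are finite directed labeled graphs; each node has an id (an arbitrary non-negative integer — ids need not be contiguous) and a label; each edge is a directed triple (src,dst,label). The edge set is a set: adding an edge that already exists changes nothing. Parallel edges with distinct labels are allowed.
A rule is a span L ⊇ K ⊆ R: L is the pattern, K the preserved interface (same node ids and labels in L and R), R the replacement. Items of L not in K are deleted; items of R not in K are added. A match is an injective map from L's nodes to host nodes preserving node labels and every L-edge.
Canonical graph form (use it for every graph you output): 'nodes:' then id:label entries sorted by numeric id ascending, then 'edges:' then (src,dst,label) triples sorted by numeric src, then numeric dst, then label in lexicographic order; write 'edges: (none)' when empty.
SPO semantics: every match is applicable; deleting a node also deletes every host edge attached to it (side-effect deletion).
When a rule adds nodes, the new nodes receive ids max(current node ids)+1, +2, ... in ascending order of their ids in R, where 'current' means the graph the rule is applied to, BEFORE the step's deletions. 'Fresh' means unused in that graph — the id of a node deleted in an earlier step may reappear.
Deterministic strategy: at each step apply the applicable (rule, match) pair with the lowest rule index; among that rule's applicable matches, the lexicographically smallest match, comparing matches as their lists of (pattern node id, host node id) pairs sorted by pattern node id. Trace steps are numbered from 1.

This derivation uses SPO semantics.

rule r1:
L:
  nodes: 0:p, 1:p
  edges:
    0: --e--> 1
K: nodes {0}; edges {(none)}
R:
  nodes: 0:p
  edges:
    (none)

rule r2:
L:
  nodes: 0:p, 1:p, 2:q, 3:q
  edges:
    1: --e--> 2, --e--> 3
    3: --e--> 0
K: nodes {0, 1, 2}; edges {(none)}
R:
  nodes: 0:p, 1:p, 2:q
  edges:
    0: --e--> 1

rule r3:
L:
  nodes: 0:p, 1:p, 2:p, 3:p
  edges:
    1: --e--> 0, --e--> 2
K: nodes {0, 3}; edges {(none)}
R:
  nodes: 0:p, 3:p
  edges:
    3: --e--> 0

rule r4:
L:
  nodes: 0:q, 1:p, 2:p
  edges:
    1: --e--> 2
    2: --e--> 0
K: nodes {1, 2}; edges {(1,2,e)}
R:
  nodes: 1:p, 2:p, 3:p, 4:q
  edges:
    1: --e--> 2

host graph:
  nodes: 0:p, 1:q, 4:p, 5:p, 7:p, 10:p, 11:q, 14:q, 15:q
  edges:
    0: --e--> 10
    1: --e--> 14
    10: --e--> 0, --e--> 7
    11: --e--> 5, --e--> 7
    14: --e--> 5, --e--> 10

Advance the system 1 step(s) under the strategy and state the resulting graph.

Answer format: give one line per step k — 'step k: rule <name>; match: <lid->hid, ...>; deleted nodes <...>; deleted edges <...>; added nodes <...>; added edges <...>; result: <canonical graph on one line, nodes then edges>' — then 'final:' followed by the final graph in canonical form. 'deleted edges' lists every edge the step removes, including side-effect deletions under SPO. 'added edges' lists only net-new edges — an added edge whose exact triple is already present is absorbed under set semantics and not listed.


step 1: rule r1; match: 0->0, 1->10; deleted nodes 10; deleted edges (0,10,e); (10,0,e); (10,7,e); (14,10,e); added nodes (none); added edges (none); result: nodes: 0:p, 1:q, 4:p, 5:p, 7:p, 11:q, 14:q, 15:q edges: (1,14,e); (11,5,e); (11,7,e); (14,5,e)
final:
nodes: 0:p, 1:q, 4:p, 5:p, 7:p, 11:q, 14:q, 15:q
edges: (1,14,e); (11,5,e); (11,7,e); (14,5,e)


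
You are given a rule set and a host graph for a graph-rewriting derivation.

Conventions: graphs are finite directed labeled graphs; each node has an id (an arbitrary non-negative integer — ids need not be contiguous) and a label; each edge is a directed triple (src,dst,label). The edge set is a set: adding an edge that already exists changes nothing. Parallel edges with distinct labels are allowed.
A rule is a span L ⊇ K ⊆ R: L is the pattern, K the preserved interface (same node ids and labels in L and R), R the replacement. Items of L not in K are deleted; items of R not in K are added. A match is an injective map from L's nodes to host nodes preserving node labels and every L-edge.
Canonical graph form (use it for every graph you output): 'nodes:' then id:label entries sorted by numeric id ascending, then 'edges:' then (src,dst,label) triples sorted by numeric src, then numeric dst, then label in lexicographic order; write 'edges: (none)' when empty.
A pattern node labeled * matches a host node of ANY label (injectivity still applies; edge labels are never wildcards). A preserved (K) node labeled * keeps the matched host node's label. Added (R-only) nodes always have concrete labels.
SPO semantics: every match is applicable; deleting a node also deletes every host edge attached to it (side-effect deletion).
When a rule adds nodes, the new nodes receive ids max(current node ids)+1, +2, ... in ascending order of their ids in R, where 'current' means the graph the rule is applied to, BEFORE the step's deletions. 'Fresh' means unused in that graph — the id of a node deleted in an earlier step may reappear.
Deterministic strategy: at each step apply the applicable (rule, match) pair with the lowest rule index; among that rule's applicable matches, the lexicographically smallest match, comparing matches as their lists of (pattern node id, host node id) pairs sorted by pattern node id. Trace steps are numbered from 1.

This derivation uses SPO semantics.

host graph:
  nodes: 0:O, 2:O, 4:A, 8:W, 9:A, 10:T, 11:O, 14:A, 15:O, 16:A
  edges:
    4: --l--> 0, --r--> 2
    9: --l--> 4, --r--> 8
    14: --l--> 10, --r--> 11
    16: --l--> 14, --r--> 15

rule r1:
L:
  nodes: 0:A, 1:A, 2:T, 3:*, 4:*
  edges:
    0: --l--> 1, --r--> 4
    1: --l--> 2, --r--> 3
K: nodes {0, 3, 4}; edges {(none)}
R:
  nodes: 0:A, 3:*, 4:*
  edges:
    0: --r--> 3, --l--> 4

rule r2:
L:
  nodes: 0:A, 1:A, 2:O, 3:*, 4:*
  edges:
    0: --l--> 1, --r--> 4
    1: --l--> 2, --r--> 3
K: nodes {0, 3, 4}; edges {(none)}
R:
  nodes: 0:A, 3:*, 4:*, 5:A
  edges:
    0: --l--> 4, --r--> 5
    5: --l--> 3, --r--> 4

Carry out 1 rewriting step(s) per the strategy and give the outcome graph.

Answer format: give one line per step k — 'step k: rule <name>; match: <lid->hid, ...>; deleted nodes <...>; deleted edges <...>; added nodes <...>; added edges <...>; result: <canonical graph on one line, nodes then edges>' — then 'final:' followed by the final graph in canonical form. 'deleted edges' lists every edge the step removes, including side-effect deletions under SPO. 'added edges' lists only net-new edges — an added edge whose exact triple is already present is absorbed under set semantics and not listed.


step 1: rule r1; match: 0->16, 1->14, 2->10, 3->11, 4->15; deleted nodes 10, 14; deleted edges (14,10,l); (14,11,r); (16,14,l); (16,15,r); added nodes (none); added edges (16,11,r); (16,15,l); result: nodes: 0:O, 2:O, 4:A, 8:W, 9:A, 11:O, 15:O, 16:A edges: (4,0,l); (4,2,r); (9,4,l); (9,8,r); (16,11,r); (16,15,l)
final:
nodes: 0:O, 2:O, 4:A, 8:W, 9:A, 11:O, 15:O, 16:A
edges: (4,0,l); (4,2,r); (9,4,l); (9,8,r); (16,11,r); (16,15,l)


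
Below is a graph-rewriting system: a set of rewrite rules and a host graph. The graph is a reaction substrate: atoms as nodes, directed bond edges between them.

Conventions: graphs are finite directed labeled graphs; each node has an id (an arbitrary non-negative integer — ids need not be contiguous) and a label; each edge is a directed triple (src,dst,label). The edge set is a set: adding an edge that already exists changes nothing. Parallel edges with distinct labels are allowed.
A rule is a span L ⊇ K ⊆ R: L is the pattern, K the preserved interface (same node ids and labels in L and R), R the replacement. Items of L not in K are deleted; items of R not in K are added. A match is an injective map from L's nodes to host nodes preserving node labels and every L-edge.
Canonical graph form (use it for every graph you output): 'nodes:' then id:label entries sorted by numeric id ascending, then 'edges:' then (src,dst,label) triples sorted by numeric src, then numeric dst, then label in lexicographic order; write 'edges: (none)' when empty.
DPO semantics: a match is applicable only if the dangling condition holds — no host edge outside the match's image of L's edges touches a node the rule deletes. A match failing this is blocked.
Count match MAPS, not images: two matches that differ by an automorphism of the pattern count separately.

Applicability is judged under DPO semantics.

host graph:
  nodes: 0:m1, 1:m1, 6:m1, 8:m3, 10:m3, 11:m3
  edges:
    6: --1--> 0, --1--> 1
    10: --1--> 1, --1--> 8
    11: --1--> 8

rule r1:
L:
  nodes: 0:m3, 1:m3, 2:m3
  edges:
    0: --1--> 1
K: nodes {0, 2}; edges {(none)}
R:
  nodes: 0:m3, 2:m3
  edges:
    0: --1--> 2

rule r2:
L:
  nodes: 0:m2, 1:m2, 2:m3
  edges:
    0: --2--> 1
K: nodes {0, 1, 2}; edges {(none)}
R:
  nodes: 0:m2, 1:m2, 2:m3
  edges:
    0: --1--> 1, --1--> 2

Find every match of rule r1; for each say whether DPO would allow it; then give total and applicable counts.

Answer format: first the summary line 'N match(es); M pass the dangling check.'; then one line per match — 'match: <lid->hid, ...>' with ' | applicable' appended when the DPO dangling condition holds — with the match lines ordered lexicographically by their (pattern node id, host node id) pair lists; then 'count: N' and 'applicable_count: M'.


2 match(es); 0 pass the dangling check.
match: 0->10, 1->8, 2->11
match: 0->11, 1->8, 2->10
count: 2
applicable_count: 0


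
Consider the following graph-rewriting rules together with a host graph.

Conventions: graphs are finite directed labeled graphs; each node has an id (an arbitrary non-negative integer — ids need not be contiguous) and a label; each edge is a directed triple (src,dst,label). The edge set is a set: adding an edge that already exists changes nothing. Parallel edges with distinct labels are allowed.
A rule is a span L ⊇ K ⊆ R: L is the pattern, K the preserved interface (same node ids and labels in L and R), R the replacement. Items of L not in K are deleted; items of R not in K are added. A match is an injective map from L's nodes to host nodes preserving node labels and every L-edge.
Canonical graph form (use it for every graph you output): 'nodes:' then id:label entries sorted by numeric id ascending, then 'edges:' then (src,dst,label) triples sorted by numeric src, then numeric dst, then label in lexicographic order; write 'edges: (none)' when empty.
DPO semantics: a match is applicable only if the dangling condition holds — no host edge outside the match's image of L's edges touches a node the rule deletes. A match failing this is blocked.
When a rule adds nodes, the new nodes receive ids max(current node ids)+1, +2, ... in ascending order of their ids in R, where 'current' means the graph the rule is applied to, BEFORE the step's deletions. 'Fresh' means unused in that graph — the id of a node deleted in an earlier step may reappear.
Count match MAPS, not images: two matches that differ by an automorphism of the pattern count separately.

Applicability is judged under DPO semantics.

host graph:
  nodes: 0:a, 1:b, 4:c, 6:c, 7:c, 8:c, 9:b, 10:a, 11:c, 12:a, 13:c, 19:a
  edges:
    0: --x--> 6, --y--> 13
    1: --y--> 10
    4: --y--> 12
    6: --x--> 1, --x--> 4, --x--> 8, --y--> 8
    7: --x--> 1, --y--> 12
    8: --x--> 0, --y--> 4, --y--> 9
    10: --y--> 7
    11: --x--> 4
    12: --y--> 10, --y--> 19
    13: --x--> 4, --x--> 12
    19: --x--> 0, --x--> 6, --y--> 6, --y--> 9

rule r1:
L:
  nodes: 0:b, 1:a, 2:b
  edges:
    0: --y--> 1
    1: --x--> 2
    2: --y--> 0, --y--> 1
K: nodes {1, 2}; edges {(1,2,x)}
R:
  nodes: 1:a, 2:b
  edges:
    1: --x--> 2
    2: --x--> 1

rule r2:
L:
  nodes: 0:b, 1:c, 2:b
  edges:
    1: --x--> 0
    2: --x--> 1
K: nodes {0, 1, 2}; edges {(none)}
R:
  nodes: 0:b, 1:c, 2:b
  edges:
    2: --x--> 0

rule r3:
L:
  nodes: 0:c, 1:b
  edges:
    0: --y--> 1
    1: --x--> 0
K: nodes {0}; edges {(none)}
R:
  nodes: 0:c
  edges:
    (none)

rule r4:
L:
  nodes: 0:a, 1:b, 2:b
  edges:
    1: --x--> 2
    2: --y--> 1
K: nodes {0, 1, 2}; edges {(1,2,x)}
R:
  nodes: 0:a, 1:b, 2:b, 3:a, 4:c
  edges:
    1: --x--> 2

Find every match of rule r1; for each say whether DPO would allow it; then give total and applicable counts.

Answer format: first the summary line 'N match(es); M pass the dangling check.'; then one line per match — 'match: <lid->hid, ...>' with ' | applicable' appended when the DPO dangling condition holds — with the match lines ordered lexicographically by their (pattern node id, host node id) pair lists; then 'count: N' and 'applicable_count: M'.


0 match(es); 0 pass the dangling check.
count: 0
applicable_count: 0


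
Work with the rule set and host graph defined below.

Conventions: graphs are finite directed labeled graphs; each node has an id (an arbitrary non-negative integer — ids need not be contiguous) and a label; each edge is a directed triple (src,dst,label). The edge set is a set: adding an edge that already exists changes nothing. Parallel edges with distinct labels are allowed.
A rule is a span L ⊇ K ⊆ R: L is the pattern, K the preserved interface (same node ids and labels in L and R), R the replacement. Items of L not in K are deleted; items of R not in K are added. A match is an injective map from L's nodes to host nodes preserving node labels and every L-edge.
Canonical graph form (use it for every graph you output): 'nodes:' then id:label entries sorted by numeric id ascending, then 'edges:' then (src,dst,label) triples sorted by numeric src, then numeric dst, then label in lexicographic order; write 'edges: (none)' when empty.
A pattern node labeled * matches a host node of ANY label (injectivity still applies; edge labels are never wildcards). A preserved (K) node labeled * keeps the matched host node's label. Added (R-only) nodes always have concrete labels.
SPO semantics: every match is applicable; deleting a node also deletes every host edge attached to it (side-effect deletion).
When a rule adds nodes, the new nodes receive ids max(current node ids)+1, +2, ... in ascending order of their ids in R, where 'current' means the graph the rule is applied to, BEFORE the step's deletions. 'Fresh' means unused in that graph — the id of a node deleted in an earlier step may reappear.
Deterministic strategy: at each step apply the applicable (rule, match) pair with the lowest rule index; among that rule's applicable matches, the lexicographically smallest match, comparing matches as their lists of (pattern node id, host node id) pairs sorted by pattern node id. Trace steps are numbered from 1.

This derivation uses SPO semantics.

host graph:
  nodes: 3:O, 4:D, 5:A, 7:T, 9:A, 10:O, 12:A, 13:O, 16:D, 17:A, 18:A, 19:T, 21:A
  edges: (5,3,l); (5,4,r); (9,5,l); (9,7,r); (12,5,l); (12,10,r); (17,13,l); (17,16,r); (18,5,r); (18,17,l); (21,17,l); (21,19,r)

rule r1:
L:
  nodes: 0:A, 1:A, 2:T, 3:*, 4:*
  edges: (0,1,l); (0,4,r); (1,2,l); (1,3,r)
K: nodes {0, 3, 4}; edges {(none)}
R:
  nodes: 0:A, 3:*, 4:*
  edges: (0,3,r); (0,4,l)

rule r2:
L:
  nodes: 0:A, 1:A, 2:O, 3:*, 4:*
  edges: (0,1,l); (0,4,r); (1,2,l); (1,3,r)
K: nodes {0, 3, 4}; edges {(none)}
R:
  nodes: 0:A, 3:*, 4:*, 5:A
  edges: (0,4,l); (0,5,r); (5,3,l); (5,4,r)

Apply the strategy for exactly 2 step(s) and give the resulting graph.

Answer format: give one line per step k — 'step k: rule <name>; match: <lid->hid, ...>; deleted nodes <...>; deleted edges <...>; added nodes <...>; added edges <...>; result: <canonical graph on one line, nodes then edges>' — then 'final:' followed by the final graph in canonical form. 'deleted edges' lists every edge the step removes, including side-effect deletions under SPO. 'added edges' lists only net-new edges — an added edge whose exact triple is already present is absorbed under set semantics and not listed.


step 1: rule r2; match: 0->9, 1->5, 2->3, 3->4, 4->7; deleted nodes 3, 5; deleted edges (5,3,l); (5,4,r); (9,5,l); (9,7,r); (12,5,l); (18,5,r); added nodes 22; added edges (9,7,l); (9,22,r); (22,4,l); (22,7,r); result: nodes: 4:D, 7:T, 9:A, 10:O, 12:A, 13:O, 16:D, 17:A, 18:A, 19:T, 21:A, 22:A edges: (9,7,l); (9,22,r); (12,10,r); (17,13,l); (17,16,r); (18,17,l); (21,17,l); (21,19,r); (22,4,l); (22,7,r)
step 2: rule r2; match: 0->21, 1->17, 2->13, 3->16, 4->19; deleted nodes 13, 17; deleted edges (17,13,l); (17,16,r); (18,17,l); (21,17,l); (21,19,r); added nodes 23; added edges (21,19,l); (21,23,r); (23,16,l); (23,19,r); result: nodes: 4:D, 7:T, 9:A, 10:O, 12:A, 16:D, 18:A, 19:T, 21:A, 22:A, 23:A edges: (9,7,l); (9,22,r); (12,10,r); (21,19,l); (21,23,r); (22,4,l); (22,7,r); (23,16,l); (23,19,r)
final:
nodes: 4:D, 7:T, 9:A, 10:O, 12:A, 16:D, 18:A, 19:T, 21:A, 22:A, 23:A
edges: (9,7,l); (9,22,r); (12,10,r); (21,19,l); (21,23,r); (22,4,l); (22,7,r); (23,16,l); (23,19,r)


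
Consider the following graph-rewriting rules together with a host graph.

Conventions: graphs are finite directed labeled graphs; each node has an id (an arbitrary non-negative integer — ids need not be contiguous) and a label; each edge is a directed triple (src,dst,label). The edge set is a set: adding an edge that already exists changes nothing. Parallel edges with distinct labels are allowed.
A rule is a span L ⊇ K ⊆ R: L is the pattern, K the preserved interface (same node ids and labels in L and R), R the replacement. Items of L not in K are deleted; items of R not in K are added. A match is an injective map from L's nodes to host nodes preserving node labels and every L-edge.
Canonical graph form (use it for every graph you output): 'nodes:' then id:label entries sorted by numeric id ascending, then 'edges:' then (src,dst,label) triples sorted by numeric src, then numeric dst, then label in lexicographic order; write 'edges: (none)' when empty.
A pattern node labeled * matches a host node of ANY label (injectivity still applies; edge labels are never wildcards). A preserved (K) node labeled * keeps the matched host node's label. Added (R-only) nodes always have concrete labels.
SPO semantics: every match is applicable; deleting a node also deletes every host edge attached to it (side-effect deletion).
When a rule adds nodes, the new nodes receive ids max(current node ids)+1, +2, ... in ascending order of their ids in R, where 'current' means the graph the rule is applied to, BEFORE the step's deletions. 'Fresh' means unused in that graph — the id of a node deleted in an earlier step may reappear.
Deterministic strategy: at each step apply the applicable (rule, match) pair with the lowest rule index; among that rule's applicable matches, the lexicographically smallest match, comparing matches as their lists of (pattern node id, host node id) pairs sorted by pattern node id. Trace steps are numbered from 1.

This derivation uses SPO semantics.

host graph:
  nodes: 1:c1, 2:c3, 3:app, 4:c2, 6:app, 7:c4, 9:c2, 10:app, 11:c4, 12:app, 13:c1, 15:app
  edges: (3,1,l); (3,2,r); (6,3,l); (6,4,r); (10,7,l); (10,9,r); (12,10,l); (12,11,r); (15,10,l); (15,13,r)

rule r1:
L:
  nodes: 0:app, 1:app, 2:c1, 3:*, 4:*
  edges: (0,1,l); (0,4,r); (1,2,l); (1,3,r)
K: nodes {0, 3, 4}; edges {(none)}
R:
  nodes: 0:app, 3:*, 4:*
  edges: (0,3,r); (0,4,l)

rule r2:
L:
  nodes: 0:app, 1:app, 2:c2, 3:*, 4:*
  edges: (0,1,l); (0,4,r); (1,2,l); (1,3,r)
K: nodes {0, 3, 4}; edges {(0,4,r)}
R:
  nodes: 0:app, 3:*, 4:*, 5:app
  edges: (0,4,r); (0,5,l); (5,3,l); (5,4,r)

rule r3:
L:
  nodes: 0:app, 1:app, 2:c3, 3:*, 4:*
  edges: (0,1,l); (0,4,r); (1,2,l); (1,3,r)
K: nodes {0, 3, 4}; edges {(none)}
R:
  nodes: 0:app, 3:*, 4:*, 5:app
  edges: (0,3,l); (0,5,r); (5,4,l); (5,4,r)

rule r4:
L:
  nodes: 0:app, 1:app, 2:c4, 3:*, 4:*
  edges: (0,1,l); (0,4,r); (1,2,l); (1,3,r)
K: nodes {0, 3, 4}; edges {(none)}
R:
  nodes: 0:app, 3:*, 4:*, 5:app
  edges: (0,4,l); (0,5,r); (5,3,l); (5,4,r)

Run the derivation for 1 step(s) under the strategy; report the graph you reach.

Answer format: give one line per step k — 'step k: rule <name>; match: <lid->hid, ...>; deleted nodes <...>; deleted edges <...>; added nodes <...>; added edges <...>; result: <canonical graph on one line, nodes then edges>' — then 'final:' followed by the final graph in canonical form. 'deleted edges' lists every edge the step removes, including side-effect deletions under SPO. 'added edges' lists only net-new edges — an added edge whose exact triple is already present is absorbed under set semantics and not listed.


step 1: rule r1; match: 0->6, 1->3, 2->1, 3->2, 4->4; deleted nodes 1, 3; deleted edges (3,1,l); (3,2,r); (6,3,l); (6,4,r); added nodes (none); added edges (6,2,r); (6,4,l); result: nodes: 2:c3, 4:c2, 6:app, 7:c4, 9:c2, 10:app, 11:c4, 12:app, 13:c1, 15:app edges: (6,2,r); (6,4,l); (10,7,l); (10,9,r); (12,10,l); (12,11,r); (15,10,l); (15,13,r)
final:
nodes: 2:c3, 4:c2, 6:app, 7:c4, 9:c2, 10:app, 11:c4, 12:app, 13:c1, 15:app
edges: (6,2,r); (6,4,l); (10,7,l); (10,9,r); (12,10,l); (12,11,r); (15,10,l); (15,13,r)


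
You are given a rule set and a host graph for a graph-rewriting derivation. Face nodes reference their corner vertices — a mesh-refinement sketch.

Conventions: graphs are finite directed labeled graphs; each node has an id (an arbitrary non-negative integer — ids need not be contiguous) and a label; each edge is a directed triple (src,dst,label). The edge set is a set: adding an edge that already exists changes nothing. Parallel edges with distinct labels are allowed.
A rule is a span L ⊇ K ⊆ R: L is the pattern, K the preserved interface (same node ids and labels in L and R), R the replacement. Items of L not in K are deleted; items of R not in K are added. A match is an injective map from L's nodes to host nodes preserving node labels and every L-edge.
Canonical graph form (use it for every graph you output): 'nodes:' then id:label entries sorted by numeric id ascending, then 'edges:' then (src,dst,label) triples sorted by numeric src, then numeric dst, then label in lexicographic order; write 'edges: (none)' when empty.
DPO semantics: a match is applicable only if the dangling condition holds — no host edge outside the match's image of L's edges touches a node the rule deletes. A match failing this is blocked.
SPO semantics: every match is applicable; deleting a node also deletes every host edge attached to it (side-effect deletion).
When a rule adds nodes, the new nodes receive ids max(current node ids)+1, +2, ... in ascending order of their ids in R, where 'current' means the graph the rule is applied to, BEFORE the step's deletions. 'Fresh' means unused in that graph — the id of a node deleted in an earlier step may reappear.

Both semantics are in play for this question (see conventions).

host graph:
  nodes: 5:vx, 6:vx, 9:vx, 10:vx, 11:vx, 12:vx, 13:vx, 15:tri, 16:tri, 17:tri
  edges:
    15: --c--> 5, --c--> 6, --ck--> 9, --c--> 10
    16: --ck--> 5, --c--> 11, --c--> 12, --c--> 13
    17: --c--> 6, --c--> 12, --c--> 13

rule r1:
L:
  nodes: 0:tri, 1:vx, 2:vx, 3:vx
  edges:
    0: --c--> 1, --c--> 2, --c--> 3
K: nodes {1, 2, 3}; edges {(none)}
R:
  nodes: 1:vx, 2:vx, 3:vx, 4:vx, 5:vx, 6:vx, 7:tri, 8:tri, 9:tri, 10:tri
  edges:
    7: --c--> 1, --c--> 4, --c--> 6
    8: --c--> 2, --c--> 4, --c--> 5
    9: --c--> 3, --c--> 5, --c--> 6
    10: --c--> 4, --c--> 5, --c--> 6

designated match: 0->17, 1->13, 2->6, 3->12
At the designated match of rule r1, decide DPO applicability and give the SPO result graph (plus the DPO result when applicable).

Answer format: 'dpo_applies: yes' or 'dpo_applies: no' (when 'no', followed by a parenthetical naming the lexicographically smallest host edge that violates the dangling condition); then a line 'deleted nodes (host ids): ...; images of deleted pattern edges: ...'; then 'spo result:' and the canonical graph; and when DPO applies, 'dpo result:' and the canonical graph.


dpo_applies: yes
deleted nodes (host ids): 17; images of deleted pattern edges: (17,6,c); (17,12,c); (17,13,c)
spo result:
nodes: 5:vx, 6:vx, 9:vx, 10:vx, 11:vx, 12:vx, 13:vx, 15:tri, 16:tri, 18:vx, 19:vx, 20:vx, 21:tri, 22:tri, 23:tri, 24:tri
edges: (15,5,c); (15,6,c); (15,9,ck); (15,10,c); (16,5,ck); (16,11,c); (16,12,c); (16,13,c); (21,13,c); (21,18,c); (21,20,c); (22,6,c); (22,18,c); (22,19,c); (23,12,c); (23,19,c); (23,20,c); (24,18,c); (24,19,c); (24,20,c)
dpo result:
nodes: 5:vx, 6:vx, 9:vx, 10:vx, 11:vx, 12:vx, 13:vx, 15:tri, 16:tri, 18:vx, 19:vx, 20:vx, 21:tri, 22:tri, 23:tri, 24:tri
edges: (15,5,c); (15,6,c); (15,9,ck); (15,10,c); (16,5,ck); (16,11,c); (16,12,c); (16,13,c); (21,13,c); (21,18,c); (21,20,c); (22,6,c); (22,18,c); (22,19,c); (23,12,c); (23,19,c); (23,20,c); (24,18,c); (24,19,c); (24,20,c)


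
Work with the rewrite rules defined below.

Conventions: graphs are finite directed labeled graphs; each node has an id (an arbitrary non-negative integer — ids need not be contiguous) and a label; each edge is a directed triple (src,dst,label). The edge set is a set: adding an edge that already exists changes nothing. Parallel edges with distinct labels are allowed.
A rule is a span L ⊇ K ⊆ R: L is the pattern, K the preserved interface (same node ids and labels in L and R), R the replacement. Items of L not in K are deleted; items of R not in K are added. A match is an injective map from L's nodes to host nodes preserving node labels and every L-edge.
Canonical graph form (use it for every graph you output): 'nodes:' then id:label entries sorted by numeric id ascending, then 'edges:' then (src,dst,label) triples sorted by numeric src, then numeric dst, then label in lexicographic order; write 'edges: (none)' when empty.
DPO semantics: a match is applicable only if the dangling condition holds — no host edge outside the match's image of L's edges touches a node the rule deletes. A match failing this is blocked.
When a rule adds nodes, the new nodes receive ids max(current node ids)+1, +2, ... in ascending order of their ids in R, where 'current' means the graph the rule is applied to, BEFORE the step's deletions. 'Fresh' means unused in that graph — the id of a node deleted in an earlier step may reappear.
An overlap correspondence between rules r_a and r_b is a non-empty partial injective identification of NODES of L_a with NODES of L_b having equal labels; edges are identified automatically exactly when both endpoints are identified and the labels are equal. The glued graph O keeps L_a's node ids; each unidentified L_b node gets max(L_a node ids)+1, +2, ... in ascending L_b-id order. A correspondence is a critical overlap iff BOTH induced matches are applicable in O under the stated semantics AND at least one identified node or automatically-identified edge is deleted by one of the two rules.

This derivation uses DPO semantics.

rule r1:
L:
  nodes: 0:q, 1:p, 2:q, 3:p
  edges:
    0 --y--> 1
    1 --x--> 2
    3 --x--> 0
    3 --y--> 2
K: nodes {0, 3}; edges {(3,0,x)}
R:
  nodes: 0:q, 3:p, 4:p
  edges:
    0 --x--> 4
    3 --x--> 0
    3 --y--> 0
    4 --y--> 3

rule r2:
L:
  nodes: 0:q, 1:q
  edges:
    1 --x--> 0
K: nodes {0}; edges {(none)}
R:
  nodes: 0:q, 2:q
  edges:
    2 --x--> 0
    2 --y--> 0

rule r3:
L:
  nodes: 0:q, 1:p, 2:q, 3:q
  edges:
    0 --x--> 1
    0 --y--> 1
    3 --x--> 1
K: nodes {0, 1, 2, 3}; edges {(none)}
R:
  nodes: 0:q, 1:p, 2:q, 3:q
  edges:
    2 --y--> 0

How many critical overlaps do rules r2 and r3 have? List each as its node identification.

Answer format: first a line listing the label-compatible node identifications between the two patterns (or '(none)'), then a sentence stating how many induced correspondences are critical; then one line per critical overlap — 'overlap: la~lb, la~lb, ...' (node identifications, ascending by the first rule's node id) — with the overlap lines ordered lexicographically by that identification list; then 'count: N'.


label-compatible node identifications between L(r2) and L(r3): 0~0, 0~2, 0~3, 1~0, 1~2, 1~3
3 of the induced correspondences are critical overlaps of r2 and r3.
overlap: 0~0, 1~2
overlap: 0~3, 1~2
overlap: 1~2
count: 3


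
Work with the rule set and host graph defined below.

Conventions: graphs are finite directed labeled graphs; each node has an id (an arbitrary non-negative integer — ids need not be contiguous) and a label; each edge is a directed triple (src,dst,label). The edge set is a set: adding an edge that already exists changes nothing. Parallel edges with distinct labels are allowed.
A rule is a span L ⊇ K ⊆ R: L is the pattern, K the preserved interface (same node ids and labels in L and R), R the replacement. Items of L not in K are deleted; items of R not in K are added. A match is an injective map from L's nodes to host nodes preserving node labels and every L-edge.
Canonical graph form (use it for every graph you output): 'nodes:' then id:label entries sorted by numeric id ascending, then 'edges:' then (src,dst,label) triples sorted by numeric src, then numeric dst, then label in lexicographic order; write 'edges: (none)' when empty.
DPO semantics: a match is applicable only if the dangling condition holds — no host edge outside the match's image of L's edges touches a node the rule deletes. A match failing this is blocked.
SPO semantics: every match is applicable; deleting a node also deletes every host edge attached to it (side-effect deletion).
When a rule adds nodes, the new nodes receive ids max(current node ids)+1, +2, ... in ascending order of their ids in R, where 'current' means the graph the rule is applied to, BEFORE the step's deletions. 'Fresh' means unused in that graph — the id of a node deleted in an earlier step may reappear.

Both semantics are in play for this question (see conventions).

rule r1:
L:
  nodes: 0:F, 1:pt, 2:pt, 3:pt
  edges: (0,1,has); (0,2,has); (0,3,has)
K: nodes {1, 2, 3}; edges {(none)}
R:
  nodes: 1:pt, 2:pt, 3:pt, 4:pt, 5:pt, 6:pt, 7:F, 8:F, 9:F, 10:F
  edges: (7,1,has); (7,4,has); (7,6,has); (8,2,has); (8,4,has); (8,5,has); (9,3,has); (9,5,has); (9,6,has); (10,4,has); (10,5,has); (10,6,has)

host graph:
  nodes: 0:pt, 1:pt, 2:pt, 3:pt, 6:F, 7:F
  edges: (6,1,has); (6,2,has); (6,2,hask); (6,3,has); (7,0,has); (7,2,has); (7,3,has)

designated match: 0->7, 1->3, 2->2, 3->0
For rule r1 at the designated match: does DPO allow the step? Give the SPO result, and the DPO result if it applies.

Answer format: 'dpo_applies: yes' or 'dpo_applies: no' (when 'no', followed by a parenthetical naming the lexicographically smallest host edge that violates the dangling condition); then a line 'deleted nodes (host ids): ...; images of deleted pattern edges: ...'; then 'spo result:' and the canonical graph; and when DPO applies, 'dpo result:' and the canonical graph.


dpo_applies: yes
deleted nodes (host ids): 7; images of deleted pattern edges: (7,0,has); (7,2,has); (7,3,has)
spo result:
nodes: 0:pt, 1:pt, 2:pt, 3:pt, 6:F, 8:pt, 9:pt, 10:pt, 11:F, 12:F, 13:F, 14:F
edges: (6,1,has); (6,2,has); (6,2,hask); (6,3,has); (11,3,has); (11,8,has); (11,10,has); (12,2,has); (12,8,has); (12,9,has); (13,0,has); (13,9,has); (13,10,has); (14,8,has); (14,9,has); (14,10,has)
dpo result:
nodes: 0:pt, 1:pt, 2:pt, 3:pt, 6:F, 8:pt, 9:pt, 10:pt, 11:F, 12:F, 13:F, 14:F
edges: (6,1,has); (6,2,has); (6,2,hask); (6,3,has); (11,3,has); (11,8,has); (11,10,has); (12,2,has); (12,8,has); (12,9,has); (13,0,has); (13,9,has); (13,10,has); (14,8,has); (14,9,has); (14,10,has)
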